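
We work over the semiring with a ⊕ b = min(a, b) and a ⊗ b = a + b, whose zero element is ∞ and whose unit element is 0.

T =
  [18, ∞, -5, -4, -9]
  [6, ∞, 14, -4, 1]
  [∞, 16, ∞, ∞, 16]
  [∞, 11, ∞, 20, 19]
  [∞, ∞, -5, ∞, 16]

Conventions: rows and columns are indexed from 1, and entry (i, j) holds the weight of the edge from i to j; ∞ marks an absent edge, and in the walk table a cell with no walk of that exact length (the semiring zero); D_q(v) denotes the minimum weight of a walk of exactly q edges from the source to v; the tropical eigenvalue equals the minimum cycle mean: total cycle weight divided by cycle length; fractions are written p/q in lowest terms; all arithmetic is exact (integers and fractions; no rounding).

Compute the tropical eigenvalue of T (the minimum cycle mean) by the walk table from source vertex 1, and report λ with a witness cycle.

q=0: [0, ∞, ∞, ∞, ∞]
q=1: [18, ∞, -5, -4, -9]
q=2: [36, 7, -14, 14, 7]
q=3: [13, 2, 2, 3, 2]
q=4: [8, 14, -3, -2, 3]
q=5: [20, 9, -2, 4, -1]
Optimal cycle mean attained by: cycle 1->5->3->2->1, total (-9) + (-5) + 16 + 6, length 4.
Answer: λ = 2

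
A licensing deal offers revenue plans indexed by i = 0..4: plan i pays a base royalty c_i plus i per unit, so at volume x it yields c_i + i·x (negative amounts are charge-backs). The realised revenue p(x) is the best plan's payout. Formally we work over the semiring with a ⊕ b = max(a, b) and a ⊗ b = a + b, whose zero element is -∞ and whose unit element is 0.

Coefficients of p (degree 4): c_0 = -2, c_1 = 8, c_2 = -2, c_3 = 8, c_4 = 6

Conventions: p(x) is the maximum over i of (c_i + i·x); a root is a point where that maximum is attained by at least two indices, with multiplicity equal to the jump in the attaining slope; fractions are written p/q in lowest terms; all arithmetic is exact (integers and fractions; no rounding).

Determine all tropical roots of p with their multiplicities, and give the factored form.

hull edge (i=0, c=-2) to (i=1, c=8): slope 10, span 1
hull edge (i=1, c=8) to (i=3, c=8): slope 0, span 2
hull edge (i=3, c=8) to (i=4, c=6): slope -2, span 1
Factored form: p(x) = 6 ⊗ (x ⊕ (-10)) ⊗ (x ⊕ 0) ⊗ (x ⊕ 0) ⊗ (x ⊕ 2)
Answer: roots = -10 (mult 1), 0 (mult 2), 2 (mult 1)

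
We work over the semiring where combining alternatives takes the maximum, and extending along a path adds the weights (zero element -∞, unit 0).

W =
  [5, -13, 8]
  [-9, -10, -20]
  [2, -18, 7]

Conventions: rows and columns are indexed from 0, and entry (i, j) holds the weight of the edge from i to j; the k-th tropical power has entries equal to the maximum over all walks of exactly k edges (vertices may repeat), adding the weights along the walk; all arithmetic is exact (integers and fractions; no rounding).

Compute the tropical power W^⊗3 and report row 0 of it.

W^⊗2:
  [10, -8, 15]
  [-4, -20, -1]
  [9, -11, 14]
W^⊗3:
  [17, -3, 22]
  [1, -17, 6]
  [16, -4, 21]
Answer: row 0 of W^⊗3 = [17, -3, 22]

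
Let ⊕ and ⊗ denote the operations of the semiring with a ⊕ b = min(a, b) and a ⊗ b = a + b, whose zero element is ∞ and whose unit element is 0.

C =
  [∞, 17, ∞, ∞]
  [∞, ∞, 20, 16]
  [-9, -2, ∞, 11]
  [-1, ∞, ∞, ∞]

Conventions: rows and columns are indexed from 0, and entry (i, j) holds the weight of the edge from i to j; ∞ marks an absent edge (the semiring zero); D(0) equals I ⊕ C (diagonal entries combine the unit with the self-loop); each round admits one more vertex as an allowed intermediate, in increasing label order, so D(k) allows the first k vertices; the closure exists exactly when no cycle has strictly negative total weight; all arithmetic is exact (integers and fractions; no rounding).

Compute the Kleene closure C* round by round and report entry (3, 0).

D(0):
  [0, 17, ∞, ∞]
  [∞, 0, 20, 16]
  [-9, -2, 0, 11]
  [-1, ∞, ∞, 0]
D(1):
  [0, 17, ∞, ∞]
  [∞, 0, 20, 16]
  [-9, -2, 0, 11]
  [-1, 16, ∞, 0]
D(2):
  [0, 17, 37, 33]
  [∞, 0, 20, 16]
  [-9, -2, 0, 11]
  [-1, 16, 36, 0]
D(3):
  [0, 17, 37, 33]
  [11, 0, 20, 16]
  [-9, -2, 0, 11]
  [-1, 16, 36, 0]
D(4):
  [0, 17, 37, 33]
  [11, 0, 20, 16]
  [-9, -2, 0, 11]
  [-1, 16, 36, 0]
Answer: C*[3][0] = -1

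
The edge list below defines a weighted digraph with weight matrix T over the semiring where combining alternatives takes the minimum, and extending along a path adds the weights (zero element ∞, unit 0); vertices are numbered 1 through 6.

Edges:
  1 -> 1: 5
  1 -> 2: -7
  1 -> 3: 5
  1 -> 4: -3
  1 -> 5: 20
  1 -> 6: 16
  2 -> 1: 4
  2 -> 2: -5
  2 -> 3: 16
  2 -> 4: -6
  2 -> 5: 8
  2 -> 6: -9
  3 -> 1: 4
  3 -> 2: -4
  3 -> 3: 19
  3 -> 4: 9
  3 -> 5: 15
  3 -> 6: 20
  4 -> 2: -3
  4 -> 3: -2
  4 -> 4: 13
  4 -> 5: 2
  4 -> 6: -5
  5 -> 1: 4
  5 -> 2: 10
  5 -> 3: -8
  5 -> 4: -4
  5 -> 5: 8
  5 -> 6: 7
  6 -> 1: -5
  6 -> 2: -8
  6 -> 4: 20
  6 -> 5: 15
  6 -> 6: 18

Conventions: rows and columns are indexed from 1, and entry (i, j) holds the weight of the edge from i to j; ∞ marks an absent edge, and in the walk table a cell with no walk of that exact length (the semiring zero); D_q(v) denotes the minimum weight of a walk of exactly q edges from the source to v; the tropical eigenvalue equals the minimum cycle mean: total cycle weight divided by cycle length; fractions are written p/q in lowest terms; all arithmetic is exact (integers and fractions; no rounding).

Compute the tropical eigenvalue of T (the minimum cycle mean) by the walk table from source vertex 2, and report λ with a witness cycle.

q=0: [∞, 0, ∞, ∞, ∞, ∞]
q=1: [4, -5, 16, -6, 8, -9]
q=2: [-14, -17, -8, -11, -4, -14]
q=3: [-19, -22, -13, -23, -9, -26]
q=4: [-31, -34, -25, -28, -21, -31]
q=5: [-36, -39, -30, -40, -26, -43]
q=6: [-48, -51, -42, -45, -38, -48]
Optimal cycle mean attained by: cycle 2->6->2, total (-9) + (-8), length 2.
Answer: λ = -17/2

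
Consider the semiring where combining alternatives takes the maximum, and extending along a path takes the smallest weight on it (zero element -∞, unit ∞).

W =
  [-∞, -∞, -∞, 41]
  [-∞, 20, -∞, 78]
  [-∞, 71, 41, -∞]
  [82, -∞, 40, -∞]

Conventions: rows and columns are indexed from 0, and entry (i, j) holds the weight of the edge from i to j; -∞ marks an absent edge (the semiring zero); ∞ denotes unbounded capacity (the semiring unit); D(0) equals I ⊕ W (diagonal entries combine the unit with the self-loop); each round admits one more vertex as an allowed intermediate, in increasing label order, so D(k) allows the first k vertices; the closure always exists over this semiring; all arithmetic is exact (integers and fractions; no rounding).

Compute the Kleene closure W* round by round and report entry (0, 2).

D(0):
  [∞, -∞, -∞, 41]
  [-∞, ∞, -∞, 78]
  [-∞, 71, ∞, -∞]
  [82, -∞, 40, ∞]
D(1):
  [∞, -∞, -∞, 41]
  [-∞, ∞, -∞, 78]
  [-∞, 71, ∞, -∞]
  [82, -∞, 40, ∞]
D(2):
  [∞, -∞, -∞, 41]
  [-∞, ∞, -∞, 78]
  [-∞, 71, ∞, 71]
  [82, -∞, 40, ∞]
D(3):
  [∞, -∞, -∞, 41]
  [-∞, ∞, -∞, 78]
  [-∞, 71, ∞, 71]
  [82, 40, 40, ∞]
D(4):
  [∞, 40, 40, 41]
  [78, ∞, 40, 78]
  [71, 71, ∞, 71]
  [82, 40, 40, ∞]
Answer: W*[0][2] = 40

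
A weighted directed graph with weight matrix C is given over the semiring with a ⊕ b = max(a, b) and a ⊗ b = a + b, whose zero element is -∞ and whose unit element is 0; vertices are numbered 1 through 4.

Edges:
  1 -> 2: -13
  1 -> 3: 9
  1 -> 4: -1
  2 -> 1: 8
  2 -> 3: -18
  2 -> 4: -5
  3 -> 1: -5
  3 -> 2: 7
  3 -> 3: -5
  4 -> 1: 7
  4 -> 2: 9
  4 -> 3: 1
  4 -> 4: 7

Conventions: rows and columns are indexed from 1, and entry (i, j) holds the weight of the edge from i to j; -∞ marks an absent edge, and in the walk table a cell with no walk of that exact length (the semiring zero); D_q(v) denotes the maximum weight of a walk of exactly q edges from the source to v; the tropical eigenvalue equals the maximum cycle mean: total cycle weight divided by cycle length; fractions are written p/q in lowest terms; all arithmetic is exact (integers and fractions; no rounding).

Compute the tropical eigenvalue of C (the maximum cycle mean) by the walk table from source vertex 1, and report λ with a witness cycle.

q=0: [0, -∞, -∞, -∞]
q=1: [-∞, -13, 9, -1]
q=2: [6, 16, 4, 6]
q=3: [24, 15, 15, 13]
q=4: [23, 22, 33, 23]
Optimal cycle mean attained by: cycle 1->3->2->1, total 9 + 7 + 8, length 3.
Answer: λ = 8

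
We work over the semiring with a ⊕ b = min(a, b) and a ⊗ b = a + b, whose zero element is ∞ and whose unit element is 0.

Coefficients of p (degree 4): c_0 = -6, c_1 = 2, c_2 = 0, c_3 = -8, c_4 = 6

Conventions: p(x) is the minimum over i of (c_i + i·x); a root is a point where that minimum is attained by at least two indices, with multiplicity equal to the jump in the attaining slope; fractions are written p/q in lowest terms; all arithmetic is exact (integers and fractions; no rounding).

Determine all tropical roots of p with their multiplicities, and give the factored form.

hull edge (i=0, c=-6) to (i=3, c=-8): slope -2/3, span 3
hull edge (i=3, c=-8) to (i=4, c=6): slope 14, span 1
Factored form: p(x) = 6 ⊗ (x ⊕ (-14)) ⊗ (x ⊕ 2/3) ⊗ (x ⊕ 2/3) ⊗ (x ⊕ 2/3)
Answer: roots = -14 (mult 1), 2/3 (mult 3)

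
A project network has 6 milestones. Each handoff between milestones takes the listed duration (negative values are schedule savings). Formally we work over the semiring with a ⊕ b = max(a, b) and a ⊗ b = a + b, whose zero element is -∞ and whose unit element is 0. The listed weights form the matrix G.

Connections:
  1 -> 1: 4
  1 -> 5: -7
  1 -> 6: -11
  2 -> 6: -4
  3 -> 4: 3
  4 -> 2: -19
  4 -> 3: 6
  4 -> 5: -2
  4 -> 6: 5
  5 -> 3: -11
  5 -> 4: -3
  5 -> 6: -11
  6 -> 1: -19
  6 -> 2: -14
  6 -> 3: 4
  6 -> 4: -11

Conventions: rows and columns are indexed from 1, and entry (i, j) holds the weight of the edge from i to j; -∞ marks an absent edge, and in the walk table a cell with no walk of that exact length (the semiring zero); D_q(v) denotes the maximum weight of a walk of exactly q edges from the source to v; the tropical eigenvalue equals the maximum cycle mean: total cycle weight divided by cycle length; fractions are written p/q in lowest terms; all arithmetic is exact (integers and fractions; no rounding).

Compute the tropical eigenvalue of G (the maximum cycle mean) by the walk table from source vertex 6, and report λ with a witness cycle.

q=0: [-∞, -∞, -∞, -∞, -∞, 0]
q=1: [-19, -14, 4, -11, -∞, -∞]
q=2: [-15, -30, -5, 7, -13, -6]
q=3: [-11, -12, 13, -2, 5, 12]
q=4: [-7, -2, 16, 16, -4, 3]
q=5: [-3, -3, 22, 19, 14, 21]
q=6: [2, 7, 25, 25, 17, 24]
Optimal cycle mean attained by: cycle 3->4->3, total 3 + 6, length 2.
Answer: λ = 9/2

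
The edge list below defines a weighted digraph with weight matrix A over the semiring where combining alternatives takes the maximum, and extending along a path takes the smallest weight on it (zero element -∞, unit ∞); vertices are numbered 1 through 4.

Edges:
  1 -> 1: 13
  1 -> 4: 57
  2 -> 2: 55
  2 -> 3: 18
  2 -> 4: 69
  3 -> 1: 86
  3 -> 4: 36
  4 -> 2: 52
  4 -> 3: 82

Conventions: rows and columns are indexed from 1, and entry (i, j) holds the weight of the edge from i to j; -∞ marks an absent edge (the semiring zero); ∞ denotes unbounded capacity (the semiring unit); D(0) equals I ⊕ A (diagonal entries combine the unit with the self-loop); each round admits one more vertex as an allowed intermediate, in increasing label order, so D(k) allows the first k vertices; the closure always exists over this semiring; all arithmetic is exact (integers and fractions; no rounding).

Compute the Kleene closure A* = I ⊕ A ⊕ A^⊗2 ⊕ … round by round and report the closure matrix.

D(0):
  [∞, -∞, -∞, 57]
  [-∞, ∞, 18, 69]
  [86, -∞, ∞, 36]
  [-∞, 52, 82, ∞]
D(1):
  [∞, -∞, -∞, 57]
  [-∞, ∞, 18, 69]
  [86, -∞, ∞, 57]
  [-∞, 52, 82, ∞]
D(2):
  [∞, -∞, -∞, 57]
  [-∞, ∞, 18, 69]
  [86, -∞, ∞, 57]
  [-∞, 52, 82, ∞]
D(3):
  [∞, -∞, -∞, 57]
  [18, ∞, 18, 69]
  [86, -∞, ∞, 57]
  [82, 52, 82, ∞]
D(4):
  [∞, 52, 57, 57]
  [69, ∞, 69, 69]
  [86, 52, ∞, 57]
  [82, 52, 82, ∞]
Answer: A* = [[∞, 52, 57, 57], [69, ∞, 69, 69], [86, 52, ∞, 57], [82, 52, 82, ∞]]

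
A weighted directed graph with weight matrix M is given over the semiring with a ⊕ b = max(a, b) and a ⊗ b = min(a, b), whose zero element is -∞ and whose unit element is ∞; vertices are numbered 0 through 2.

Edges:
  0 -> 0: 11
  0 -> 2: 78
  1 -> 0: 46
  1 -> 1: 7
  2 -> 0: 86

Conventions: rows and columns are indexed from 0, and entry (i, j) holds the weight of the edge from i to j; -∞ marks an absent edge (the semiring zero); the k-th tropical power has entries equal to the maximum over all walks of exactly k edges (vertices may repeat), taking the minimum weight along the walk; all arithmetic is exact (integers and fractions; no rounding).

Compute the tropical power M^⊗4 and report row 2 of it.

M^⊗2:
  [78, -∞, 11]
  [11, 7, 46]
  [11, -∞, 78]
M^⊗3:
  [11, -∞, 78]
  [46, 7, 11]
  [78, -∞, 11]
M^⊗4:
  [78, -∞, 11]
  [11, 7, 46]
  [11, -∞, 78]
Answer: row 2 of M^⊗4 = [11, -∞, 78]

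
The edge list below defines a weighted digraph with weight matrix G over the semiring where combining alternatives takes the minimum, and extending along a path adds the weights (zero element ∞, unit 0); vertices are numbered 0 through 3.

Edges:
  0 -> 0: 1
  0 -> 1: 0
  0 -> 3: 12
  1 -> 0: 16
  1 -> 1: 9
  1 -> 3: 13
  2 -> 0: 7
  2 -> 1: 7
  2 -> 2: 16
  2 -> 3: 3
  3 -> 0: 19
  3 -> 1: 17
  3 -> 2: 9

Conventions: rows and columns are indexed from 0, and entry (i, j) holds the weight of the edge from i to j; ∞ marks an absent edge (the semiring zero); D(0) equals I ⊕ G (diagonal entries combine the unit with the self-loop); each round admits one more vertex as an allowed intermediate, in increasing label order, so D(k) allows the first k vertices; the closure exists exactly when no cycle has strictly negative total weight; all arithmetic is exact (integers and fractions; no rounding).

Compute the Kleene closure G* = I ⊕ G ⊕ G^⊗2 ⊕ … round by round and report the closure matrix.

D(0):
  [0, 0, ∞, 12]
  [16, 0, ∞, 13]
  [7, 7, 0, 3]
  [19, 17, 9, 0]
D(1):
  [0, 0, ∞, 12]
  [16, 0, ∞, 13]
  [7, 7, 0, 3]
  [19, 17, 9, 0]
D(2):
  [0, 0, ∞, 12]
  [16, 0, ∞, 13]
  [7, 7, 0, 3]
  [19, 17, 9, 0]
D(3):
  [0, 0, ∞, 12]
  [16, 0, ∞, 13]
  [7, 7, 0, 3]
  [16, 16, 9, 0]
D(4):
  [0, 0, 21, 12]
  [16, 0, 22, 13]
  [7, 7, 0, 3]
  [16, 16, 9, 0]
Answer: G* = [[0, 0, 21, 12], [16, 0, 22, 13], [7, 7, 0, 3], [16, 16, 9, 0]]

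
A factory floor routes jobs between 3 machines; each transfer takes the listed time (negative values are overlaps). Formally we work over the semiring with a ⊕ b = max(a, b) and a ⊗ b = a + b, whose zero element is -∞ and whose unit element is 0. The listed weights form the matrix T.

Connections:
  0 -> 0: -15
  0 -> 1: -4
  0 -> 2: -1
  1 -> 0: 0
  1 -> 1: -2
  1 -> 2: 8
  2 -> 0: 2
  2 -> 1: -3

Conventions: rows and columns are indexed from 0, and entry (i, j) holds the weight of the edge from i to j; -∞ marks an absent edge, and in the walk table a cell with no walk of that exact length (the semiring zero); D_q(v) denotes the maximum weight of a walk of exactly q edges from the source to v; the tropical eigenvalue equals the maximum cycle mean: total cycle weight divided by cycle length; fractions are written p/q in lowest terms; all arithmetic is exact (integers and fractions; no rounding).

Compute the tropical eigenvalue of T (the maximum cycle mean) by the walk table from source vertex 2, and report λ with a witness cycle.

q=0: [-∞, -∞, 0]
q=1: [2, -3, -∞]
q=2: [-3, -2, 5]
q=3: [7, 2, 6]
Optimal cycle mean attained by: cycle 1->2->1, total 8 + (-3), length 2.
Answer: λ = 5/2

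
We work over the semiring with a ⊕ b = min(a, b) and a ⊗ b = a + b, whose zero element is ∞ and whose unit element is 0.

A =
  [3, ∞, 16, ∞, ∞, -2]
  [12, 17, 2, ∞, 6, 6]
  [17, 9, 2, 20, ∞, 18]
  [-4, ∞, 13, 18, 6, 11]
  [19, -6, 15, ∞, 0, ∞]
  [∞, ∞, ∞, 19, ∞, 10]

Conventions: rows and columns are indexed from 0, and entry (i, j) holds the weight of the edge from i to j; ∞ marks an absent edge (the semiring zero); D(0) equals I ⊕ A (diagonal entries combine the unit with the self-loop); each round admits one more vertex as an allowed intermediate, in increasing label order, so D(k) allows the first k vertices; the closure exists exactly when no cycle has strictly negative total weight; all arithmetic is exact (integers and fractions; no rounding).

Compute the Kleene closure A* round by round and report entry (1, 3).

D(0):
  [0, ∞, 16, ∞, ∞, -2]
  [12, 0, 2, ∞, 6, 6]
  [17, 9, 0, 20, ∞, 18]
  [-4, ∞, 13, 0, 6, 11]
  [19, -6, 15, ∞, 0, ∞]
  [∞, ∞, ∞, 19, ∞, 0]
D(1):
  [0, ∞, 16, ∞, ∞, -2]
  [12, 0, 2, ∞, 6, 6]
  [17, 9, 0, 20, ∞, 15]
  [-4, ∞, 12, 0, 6, -6]
  [19, -6, 15, ∞, 0, 17]
  [∞, ∞, ∞, 19, ∞, 0]
D(2):
  [0, ∞, 16, ∞, ∞, -2]
  [12, 0, 2, ∞, 6, 6]
  [17, 9, 0, 20, 15, 15]
  [-4, ∞, 12, 0, 6, -6]
  [6, -6, -4, ∞, 0, 0]
  [∞, ∞, ∞, 19, ∞, 0]
D(3):
  [0, 25, 16, 36, 31, -2]
  [12, 0, 2, 22, 6, 6]
  [17, 9, 0, 20, 15, 15]
  [-4, 21, 12, 0, 6, -6]
  [6, -6, -4, 16, 0, 0]
  [∞, ∞, ∞, 19, ∞, 0]
D(4):
  [0, 25, 16, 36, 31, -2]
  [12, 0, 2, 22, 6, 6]
  [16, 9, 0, 20, 15, 14]
  [-4, 21, 12, 0, 6, -6]
  [6, -6, -4, 16, 0, 0]
  [15, 40, 31, 19, 25, 0]
D(5):
  [0, 25, 16, 36, 31, -2]
  [12, 0, 2, 22, 6, 6]
  [16, 9, 0, 20, 15, 14]
  [-4, 0, 2, 0, 6, -6]
  [6, -6, -4, 16, 0, 0]
  [15, 19, 21, 19, 25, 0]
D(6):
  [0, 17, 16, 17, 23, -2]
  [12, 0, 2, 22, 6, 6]
  [16, 9, 0, 20, 15, 14]
  [-4, 0, 2, 0, 6, -6]
  [6, -6, -4, 16, 0, 0]
  [15, 19, 21, 19, 25, 0]
Answer: A*[1][3] = 22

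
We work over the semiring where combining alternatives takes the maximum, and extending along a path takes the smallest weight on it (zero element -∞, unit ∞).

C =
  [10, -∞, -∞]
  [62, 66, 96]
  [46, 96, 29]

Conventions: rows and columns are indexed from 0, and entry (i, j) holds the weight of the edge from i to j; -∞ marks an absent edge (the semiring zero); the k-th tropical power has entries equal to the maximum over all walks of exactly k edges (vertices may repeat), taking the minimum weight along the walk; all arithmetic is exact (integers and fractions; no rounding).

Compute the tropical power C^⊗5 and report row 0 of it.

C^⊗2:
  [10, -∞, -∞]
  [62, 96, 66]
  [62, 66, 96]
C^⊗3:
  [10, -∞, -∞]
  [62, 66, 96]
  [62, 96, 66]
C^⊗4:
  [10, -∞, -∞]
  [62, 96, 66]
  [62, 66, 96]
C^⊗5:
  [10, -∞, -∞]
  [62, 66, 96]
  [62, 96, 66]
Answer: row 0 of C^⊗5 = [10, -∞, -∞]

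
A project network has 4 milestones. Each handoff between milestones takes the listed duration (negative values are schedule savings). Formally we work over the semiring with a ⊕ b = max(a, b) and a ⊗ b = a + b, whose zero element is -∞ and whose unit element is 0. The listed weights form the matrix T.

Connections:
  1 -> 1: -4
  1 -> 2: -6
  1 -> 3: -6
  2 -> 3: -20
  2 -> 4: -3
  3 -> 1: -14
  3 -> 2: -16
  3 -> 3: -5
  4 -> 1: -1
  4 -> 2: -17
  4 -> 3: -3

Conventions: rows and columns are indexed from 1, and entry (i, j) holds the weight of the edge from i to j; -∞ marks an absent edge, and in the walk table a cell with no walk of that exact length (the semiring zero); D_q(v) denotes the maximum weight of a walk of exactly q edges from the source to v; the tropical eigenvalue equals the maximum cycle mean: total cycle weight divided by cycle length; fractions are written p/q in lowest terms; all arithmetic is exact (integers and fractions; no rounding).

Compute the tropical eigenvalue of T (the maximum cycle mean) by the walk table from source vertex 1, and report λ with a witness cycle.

q=0: [0, -∞, -∞, -∞]
q=1: [-4, -6, -6, -∞]
q=2: [-8, -10, -10, -9]
q=3: [-10, -14, -12, -13]
q=4: [-14, -16, -16, -17]
Optimal cycle mean attained by: cycle 1->2->4->1, total (-6) + (-3) + (-1), length 3.
Answer: λ = -10/3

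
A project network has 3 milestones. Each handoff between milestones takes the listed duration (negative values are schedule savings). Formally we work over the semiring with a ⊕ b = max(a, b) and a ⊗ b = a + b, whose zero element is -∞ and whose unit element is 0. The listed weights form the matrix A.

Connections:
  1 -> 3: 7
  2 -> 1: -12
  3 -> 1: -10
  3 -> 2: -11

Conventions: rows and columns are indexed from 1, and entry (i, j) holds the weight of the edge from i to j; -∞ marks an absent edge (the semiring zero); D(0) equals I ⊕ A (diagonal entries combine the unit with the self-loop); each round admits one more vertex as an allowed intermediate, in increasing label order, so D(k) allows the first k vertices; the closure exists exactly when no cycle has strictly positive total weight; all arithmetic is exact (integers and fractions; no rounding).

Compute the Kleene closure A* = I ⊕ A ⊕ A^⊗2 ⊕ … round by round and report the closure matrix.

D(0):
  [0, -∞, 7]
  [-12, 0, -∞]
  [-10, -11, 0]
D(1):
  [0, -∞, 7]
  [-12, 0, -5]
  [-10, -11, 0]
D(2):
  [0, -∞, 7]
  [-12, 0, -5]
  [-10, -11, 0]
D(3):
  [0, -4, 7]
  [-12, 0, -5]
  [-10, -11, 0]
Answer: A* = [[0, -4, 7], [-12, 0, -5], [-10, -11, 0]]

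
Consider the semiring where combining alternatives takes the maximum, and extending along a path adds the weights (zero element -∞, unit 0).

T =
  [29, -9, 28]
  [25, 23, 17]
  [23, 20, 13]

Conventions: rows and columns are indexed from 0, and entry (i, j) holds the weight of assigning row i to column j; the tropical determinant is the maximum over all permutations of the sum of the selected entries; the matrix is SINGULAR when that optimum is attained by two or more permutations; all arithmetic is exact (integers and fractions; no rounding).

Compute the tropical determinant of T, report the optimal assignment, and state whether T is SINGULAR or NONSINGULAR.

σ = (0, 1, 2): 29 + 23 + 13 = 65
σ = (0, 2, 1): 29 + 17 + 20 = 66
σ = (1, 0, 2): (-9) + 25 + 13 = 29
σ = (1, 2, 0): (-9) + 17 + 23 = 31
σ = (2, 0, 1): 28 + 25 + 20 = 73
σ = (2, 1, 0): 28 + 23 + 23 = 74
Optimal value attained by: σ = (2, 1, 0).
Answer: det⊕(T) = 74; verdict: NONSINGULAR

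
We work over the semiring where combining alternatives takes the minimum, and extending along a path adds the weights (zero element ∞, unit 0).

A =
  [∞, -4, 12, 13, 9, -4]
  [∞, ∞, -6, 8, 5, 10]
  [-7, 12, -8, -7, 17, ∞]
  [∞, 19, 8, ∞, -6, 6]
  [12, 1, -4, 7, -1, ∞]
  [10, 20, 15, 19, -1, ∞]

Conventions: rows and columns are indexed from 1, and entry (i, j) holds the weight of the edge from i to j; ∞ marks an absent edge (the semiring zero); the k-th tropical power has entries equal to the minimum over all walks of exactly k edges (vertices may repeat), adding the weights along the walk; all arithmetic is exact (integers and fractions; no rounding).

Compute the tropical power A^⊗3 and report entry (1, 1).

A^⊗2:
  [5, 10, -10, 4, -5, 6]
  [-13, 6, -14, -13, 2, 14]
  [-15, -11, -16, -15, -13, -11]
  [1, -5, -10, 1, -7, 29]
  [-11, 0, -12, -11, -2, 8]
  [8, 0, -5, 6, -2, 6]
A^⊗3:
  [-17, -4, -18, -17, -6, 1]
  [-21, -17, -22, -21, -19, -17]
  [-23, -19, -24, -23, -21, -19]
  [-17, -6, -18, -17, -8, -3]
  [-19, -15, -20, -19, -17, -15]
  [-12, -1, -13, -12, -3, 4]
Key observation: the optimum is the walk 1->2->3->1, with weight (-4) + (-6) + (-7) = -17.
Optimal value attained by: walk 1->2->3->1.
Answer: (A^⊗3)[1][1] = -17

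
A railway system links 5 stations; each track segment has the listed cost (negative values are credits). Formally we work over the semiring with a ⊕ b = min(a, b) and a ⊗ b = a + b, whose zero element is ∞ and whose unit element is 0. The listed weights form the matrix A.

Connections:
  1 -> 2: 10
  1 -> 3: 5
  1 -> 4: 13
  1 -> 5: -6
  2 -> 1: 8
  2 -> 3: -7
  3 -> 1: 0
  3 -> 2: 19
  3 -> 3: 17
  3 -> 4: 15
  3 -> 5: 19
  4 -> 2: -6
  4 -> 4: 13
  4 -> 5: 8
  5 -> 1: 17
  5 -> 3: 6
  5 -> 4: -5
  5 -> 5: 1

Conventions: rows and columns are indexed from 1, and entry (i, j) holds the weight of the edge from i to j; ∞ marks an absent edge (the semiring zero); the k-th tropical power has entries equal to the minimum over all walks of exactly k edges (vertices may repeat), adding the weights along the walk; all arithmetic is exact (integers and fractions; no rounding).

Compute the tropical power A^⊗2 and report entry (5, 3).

A^⊗2:
  [5, 7, 0, -11, -5]
  [-7, 12, 10, 8, 2]
  [17, 9, 5, 13, -6]
  [2, 7, -13, 3, 9]
  [6, -11, 7, -4, 2]
Key observation: the optimum is the walk 5->5->3, with weight 1 + 6 = 7.
Optimal value attained by: walk 5->5->3.
Answer: (A^⊗2)[5][3] = 7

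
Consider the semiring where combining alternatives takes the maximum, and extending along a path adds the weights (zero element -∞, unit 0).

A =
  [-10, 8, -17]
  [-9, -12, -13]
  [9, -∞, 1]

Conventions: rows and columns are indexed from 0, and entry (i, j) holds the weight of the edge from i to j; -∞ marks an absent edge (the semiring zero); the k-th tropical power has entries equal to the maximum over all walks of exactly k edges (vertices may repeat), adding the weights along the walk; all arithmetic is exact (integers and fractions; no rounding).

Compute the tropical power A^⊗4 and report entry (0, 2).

A^⊗2:
  [-1, -2, -5]
  [-4, -1, -12]
  [10, 17, 2]
A^⊗3:
  [4, 7, -4]
  [-3, 4, -11]
  [11, 18, 4]
A^⊗4:
  [5, 12, -3]
  [-2, 5, -9]
  [13, 19, 5]
Key observation: the optimum is the walk 0->1->2->2->2, with weight 8 + (-13) + 1 + 1 = -3.
Optimal value attained by: walk 0->1->2->2->2.
Answer: (A^⊗4)[0][2] = -3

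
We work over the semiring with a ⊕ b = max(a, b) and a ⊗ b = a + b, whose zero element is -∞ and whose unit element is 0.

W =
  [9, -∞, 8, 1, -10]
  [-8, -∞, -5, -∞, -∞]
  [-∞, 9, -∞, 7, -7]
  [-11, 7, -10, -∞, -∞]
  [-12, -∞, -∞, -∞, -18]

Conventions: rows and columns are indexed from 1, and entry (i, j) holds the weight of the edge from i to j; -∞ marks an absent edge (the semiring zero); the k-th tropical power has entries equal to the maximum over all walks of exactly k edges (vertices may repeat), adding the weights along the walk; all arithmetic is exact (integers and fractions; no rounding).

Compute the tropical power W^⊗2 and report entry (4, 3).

W^⊗2:
  [18, 17, 17, 15, 1]
  [1, 4, 0, 2, -12]
  [1, 14, 4, -∞, -25]
  [-1, -1, 2, -3, -17]
  [-3, -∞, -4, -11, -22]
Key observation: the optimum is the walk 4->2->3, with weight 7 + (-5) = 2.
Optimal value attained by: walk 4->2->3.
Answer: (W^⊗2)[4][3] = 2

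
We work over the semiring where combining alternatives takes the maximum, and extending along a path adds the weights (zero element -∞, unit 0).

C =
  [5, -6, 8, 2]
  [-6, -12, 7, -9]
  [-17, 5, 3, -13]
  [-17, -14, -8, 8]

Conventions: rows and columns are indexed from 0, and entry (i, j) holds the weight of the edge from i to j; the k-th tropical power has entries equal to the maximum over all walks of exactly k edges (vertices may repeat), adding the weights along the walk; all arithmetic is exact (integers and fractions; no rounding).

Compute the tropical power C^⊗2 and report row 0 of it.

C^⊗2:
  [10, 13, 13, 10]
  [-1, 12, 10, -1]
  [-1, 8, 12, -4]
  [-9, -3, 0, 16]
Answer: row 0 of C^⊗2 = [10, 13, 13, 10]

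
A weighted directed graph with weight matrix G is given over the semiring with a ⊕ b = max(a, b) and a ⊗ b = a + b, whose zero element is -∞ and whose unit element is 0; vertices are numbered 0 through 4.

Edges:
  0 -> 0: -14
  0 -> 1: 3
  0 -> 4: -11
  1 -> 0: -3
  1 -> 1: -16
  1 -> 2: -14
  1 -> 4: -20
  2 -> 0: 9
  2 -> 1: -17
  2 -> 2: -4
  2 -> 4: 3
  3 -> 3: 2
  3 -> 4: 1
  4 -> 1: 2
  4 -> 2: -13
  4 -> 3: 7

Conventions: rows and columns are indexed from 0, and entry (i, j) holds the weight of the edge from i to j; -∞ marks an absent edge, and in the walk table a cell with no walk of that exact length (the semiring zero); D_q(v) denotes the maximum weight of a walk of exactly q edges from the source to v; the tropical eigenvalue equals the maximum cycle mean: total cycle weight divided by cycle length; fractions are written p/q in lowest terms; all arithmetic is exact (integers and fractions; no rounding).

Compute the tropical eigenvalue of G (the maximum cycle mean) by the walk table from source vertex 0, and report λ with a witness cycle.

q=0: [0, -∞, -∞, -∞, -∞]
q=1: [-14, 3, -∞, -∞, -11]
q=2: [0, -9, -11, -4, -17]
q=3: [-2, 3, -15, -2, -3]
q=4: [0, 1, -11, 4, -1]
q=5: [-2, 3, -13, 6, 5]
Optimal cycle mean attained by: cycle 3->4->3, total 1 + 7, length 2.
Answer: λ = 4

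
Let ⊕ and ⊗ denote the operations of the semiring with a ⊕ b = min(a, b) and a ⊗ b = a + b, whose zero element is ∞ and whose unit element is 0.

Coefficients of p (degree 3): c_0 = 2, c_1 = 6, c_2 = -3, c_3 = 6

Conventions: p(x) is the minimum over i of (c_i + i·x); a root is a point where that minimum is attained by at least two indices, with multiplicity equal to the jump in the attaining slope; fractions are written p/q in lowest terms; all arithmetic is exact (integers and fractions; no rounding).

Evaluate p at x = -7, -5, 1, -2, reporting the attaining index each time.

p(-7) = min(2+0·(-7)=2, 6+1·(-7)=-1, -3+2·(-7)=-17, 6+3·(-7)=-15) = -17 (attained by i=2)
p(-5) = min(2+0·(-5)=2, 6+1·(-5)=1, -3+2·(-5)=-13, 6+3·(-5)=-9) = -13 (attained by i=2)
p(1) = min(2+0·1=2, 6+1·1=7, -3+2·1=-1, 6+3·1=9) = -1 (attained by i=2)
p(-2) = min(2+0·(-2)=2, 6+1·(-2)=4, -3+2·(-2)=-7, 6+3·(-2)=0) = -7 (attained by i=2)
Answer: p(-7) = -17; p(-5) = -13; p(1) = -1; p(-2) = -7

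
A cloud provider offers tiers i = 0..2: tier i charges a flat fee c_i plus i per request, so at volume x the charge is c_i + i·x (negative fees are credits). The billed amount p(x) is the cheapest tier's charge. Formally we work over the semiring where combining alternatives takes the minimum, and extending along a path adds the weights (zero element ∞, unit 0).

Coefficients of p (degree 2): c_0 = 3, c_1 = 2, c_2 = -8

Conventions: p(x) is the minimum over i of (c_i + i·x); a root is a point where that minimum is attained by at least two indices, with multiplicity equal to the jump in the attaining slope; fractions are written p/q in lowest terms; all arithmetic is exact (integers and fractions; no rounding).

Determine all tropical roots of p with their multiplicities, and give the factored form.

hull edge (i=0, c=3) to (i=2, c=-8): slope -11/2, span 2
Factored form: p(x) = -8 ⊗ (x ⊕ 11/2) ⊗ (x ⊕ 11/2)
Answer: roots = 11/2 (mult 2)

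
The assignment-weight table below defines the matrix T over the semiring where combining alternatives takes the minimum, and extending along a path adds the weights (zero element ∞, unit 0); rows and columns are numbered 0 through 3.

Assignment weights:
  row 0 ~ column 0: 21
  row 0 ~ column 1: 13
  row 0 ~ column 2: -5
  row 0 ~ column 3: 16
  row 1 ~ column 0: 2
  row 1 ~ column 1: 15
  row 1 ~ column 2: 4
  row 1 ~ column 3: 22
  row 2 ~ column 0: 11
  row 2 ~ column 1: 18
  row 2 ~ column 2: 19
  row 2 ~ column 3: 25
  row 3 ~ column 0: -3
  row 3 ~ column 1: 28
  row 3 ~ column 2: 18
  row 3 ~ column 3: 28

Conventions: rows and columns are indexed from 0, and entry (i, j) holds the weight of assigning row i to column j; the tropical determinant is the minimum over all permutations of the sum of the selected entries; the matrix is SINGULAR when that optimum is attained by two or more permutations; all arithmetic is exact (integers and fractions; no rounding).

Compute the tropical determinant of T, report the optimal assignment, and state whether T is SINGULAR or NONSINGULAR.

σ = (0, 1, 2, 3): 21 + 15 + 19 + 28 = 83
σ = (0, 1, 3, 2): 21 + 15 + 25 + 18 = 79
σ = (0, 2, 1, 3): 21 + 4 + 18 + 28 = 71
σ = (0, 2, 3, 1): 21 + 4 + 25 + 28 = 78
σ = (0, 3, 1, 2): 21 + 22 + 18 + 18 = 79
σ = (0, 3, 2, 1): 21 + 22 + 19 + 28 = 90
σ = (1, 0, 2, 3): 13 + 2 + 19 + 28 = 62
σ = (1, 0, 3, 2): 13 + 2 + 25 + 18 = 58
σ = (1, 2, 0, 3): 13 + 4 + 11 + 28 = 56
σ = (1, 2, 3, 0): 13 + 4 + 25 + (-3) = 39
σ = (1, 3, 0, 2): 13 + 22 + 11 + 18 = 64
σ = (1, 3, 2, 0): 13 + 22 + 19 + (-3) = 51
σ = (2, 0, 1, 3): (-5) + 2 + 18 + 28 = 43
σ = (2, 0, 3, 1): (-5) + 2 + 25 + 28 = 50
σ = (2, 1, 0, 3): (-5) + 15 + 11 + 28 = 49
σ = (2, 1, 3, 0): (-5) + 15 + 25 + (-3) = 32
σ = (2, 3, 0, 1): (-5) + 22 + 11 + 28 = 56
σ = (2, 3, 1, 0): (-5) + 22 + 18 + (-3) = 32
σ = (3, 0, 1, 2): 16 + 2 + 18 + 18 = 54
σ = (3, 0, 2, 1): 16 + 2 + 19 + 28 = 65
σ = (3, 1, 0, 2): 16 + 15 + 11 + 18 = 60
σ = (3, 1, 2, 0): 16 + 15 + 19 + (-3) = 47
σ = (3, 2, 0, 1): 16 + 4 + 11 + 28 = 59
σ = (3, 2, 1, 0): 16 + 4 + 18 + (-3) = 35
Optimal value attained by: σ = (2, 1, 3, 0).
Answer: det⊕(T) = 32; verdict: SINGULAR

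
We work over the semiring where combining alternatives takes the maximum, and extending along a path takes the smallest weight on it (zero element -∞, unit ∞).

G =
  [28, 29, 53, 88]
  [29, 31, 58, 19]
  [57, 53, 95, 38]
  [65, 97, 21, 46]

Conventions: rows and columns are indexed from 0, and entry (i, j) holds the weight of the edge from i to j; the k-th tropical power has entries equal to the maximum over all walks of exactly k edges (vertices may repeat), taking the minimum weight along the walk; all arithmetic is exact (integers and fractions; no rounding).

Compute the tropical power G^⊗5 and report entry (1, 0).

G^⊗2:
  [65, 88, 53, 46]
  [57, 53, 58, 38]
  [57, 53, 95, 57]
  [46, 46, 58, 65]
G^⊗3:
  [53, 53, 58, 65]
  [57, 53, 58, 57]
  [57, 57, 95, 57]
  [65, 65, 58, 46]
G^⊗4:
  [65, 65, 58, 53]
  [57, 57, 58, 57]
  [57, 57, 95, 57]
  [57, 53, 58, 65]
G^⊗5:
  [57, 53, 58, 65]
  [57, 57, 58, 57]
  [57, 57, 95, 57]
  [65, 65, 58, 57]
Key observation: the optimum is the walk 1->2->2->0->3->0, with weight 58 min 95 min 57 min 88 min 65 = 57.
Optimal value attained by: walk 1->2->2->0->3->0.
Answer: (G^⊗5)[1][0] = 57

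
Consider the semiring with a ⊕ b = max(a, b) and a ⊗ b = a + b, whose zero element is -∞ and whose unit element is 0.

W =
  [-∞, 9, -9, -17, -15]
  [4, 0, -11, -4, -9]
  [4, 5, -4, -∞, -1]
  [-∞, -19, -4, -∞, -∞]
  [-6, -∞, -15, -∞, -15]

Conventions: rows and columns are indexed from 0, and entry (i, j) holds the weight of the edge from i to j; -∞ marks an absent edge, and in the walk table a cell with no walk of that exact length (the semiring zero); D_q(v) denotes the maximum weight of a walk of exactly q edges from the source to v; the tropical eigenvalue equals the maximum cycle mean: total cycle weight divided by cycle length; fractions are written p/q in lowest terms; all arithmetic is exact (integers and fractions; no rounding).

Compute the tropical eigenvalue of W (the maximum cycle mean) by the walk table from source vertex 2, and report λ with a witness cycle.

q=0: [-∞, -∞, 0, -∞, -∞]
q=1: [4, 5, -4, -∞, -1]
q=2: [9, 13, -5, 1, -4]
q=3: [17, 18, 2, 9, 4]
q=4: [22, 26, 8, 14, 9]
q=5: [30, 31, 15, 22, 17]
Optimal cycle mean attained by: cycle 0->1->0, total 9 + 4, length 2.
Answer: λ = 13/2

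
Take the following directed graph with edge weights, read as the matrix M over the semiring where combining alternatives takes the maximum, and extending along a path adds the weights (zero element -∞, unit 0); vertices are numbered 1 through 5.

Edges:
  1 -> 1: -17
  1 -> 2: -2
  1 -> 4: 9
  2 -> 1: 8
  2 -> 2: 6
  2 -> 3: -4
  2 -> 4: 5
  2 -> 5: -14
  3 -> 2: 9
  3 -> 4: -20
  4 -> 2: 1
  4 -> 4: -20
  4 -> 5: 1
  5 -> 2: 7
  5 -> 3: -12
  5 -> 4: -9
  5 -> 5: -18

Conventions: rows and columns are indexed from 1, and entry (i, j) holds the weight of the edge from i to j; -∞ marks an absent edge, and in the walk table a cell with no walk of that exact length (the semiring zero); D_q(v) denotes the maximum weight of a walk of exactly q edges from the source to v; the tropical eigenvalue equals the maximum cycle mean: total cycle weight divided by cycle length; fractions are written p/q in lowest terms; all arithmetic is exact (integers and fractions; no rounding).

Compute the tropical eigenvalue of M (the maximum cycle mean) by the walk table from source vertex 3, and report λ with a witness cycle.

q=0: [-∞, -∞, 0, -∞, -∞]
q=1: [-∞, 9, -∞, -20, -∞]
q=2: [17, 15, 5, 14, -5]
q=3: [23, 21, 11, 26, 15]
q=4: [29, 27, 17, 32, 27]
q=5: [35, 34, 23, 38, 33]
Optimal cycle mean attained by: cycle 1->4->5->2->1, total 9 + 1 + 7 + 8, length 4.
Answer: λ = 25/4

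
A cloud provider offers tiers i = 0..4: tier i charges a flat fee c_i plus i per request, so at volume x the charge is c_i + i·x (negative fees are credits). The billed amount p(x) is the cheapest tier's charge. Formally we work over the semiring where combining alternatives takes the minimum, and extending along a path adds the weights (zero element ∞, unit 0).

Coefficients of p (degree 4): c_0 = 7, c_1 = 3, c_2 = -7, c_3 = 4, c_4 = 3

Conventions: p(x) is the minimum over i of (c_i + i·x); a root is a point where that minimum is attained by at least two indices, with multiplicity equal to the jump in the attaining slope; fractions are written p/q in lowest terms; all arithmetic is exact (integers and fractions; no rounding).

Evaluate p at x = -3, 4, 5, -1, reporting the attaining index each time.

p(-3) = min(7+0·(-3)=7, 3+1·(-3)=0, -7+2·(-3)=-13, 4+3·(-3)=-5, 3+4·(-3)=-9) = -13 (attained by i=2)
p(4) = min(7+0·4=7, 3+1·4=7, -7+2·4=1, 4+3·4=16, 3+4·4=19) = 1 (attained by i=2)
p(5) = min(7+0·5=7, 3+1·5=8, -7+2·5=3, 4+3·5=19, 3+4·5=23) = 3 (attained by i=2)
p(-1) = min(7+0·(-1)=7, 3+1·(-1)=2, -7+2·(-1)=-9, 4+3·(-1)=1, 3+4·(-1)=-1) = -9 (attained by i=2)
Answer: p(-3) = -13; p(4) = 1; p(5) = 3; p(-1) = -9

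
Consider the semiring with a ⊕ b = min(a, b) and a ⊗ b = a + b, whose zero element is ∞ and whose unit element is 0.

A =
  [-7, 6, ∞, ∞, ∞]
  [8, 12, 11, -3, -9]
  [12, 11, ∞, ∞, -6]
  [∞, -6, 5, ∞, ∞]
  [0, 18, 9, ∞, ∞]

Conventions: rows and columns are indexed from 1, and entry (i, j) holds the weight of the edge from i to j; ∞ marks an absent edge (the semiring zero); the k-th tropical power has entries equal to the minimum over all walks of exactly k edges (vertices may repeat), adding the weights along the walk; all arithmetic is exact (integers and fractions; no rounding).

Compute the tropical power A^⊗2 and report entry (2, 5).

A^⊗2:
  [-14, -1, 17, 3, -3]
  [-9, -9, 0, 9, 3]
  [-6, 12, 3, 8, 2]
  [2, 6, 5, -9, -15]
  [-7, 6, 29, 15, 3]
Key observation: the optimum is the walk 2->2->5, with weight 12 + (-9) = 3.
Optimal value attained by: walk 2->2->5.
Answer: (A^⊗2)[2][5] = 3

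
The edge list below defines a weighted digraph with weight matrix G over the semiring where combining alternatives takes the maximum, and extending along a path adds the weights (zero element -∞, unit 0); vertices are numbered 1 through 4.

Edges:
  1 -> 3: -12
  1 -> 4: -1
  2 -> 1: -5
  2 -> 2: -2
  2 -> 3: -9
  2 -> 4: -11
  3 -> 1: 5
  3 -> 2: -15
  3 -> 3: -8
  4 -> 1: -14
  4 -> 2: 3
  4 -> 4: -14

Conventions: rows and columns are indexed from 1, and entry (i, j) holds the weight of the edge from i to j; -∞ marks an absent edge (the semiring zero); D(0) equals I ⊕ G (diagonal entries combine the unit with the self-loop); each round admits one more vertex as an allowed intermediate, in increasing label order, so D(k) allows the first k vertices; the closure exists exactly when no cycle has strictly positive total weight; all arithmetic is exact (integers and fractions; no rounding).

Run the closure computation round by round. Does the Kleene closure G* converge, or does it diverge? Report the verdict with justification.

D(0):
  [0, -∞, -12, -1]
  [-5, 0, -9, -11]
  [5, -15, 0, -∞]
  [-14, 3, -∞, 0]
D(1):
  [0, -∞, -12, -1]
  [-5, 0, -9, -6]
  [5, -15, 0, 4]
  [-14, 3, -26, 0]
D(2):
  [0, -∞, -12, -1]
  [-5, 0, -9, -6]
  [5, -15, 0, 4]
  [-2, 3, -6, 0]
D(3):
  [0, -27, -12, -1]
  [-4, 0, -9, -5]
  [5, -15, 0, 4]
  [-1, 3, -6, 0]
D(4):
  [0, 2, -7, -1]
  [-4, 0, -9, -5]
  [5, 7, 0, 4]
  [-1, 3, -6, 0]
Key observation: every diagonal entry stays at the unit through all rounds, so no improving cycle exists.
Answer: CONVERGES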